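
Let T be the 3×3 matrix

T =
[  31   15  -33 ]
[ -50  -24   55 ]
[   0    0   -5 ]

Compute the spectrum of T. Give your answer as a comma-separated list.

-5, 1, 6

The characteristic polynomial is p(λ) = det(λI - T).
Cofactor expansion gives p(λ) = λ^3 - 2λ^2 - 29λ + 30.
Rational-root test: λ = 6 gives p(6) = 0.
Factor out (λ - 6): p(λ) = (λ - 6)·(λ^2 + 4λ - 5).
The quadratic factors as (λ + 5)·(λ - 1).
Eigenvalues: -5, 1, 6.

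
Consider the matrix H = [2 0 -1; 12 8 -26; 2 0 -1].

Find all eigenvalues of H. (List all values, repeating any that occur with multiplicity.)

Compute the characteristic polynomial p(μ) = det(μI - H).
Expanding along the first row, p(μ) = μ^3 - 9μ^2 + 8μ.
Try μ = 1: p(1) = 0, so 1 is a root.
Factor out (μ - 1): p(μ) = (μ - 1)·(μ^2 - 8μ).
The quadratic factors as μ·(μ - 8).
Eigenvalues: 0, 1, 8.

0, 1, 8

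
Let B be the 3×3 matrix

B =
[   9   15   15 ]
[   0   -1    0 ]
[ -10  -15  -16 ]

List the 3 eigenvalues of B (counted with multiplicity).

The characteristic polynomial is p(μ) = det(μI - B).
Cofactor expansion gives p(μ) = μ^3 + 8μ^2 + 13μ + 6.
Since p(-1) = 0, μ = -1 is a root.
Dividing by (μ + 1) leaves μ^2 + 7μ + 6.
The quadratic factors as (μ + 6)·(μ + 1).
Eigenvalues: -6, -1, -1.

-6, -1, -1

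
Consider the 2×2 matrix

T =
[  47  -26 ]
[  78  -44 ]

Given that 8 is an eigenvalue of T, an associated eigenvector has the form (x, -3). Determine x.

-2

We need (T - 8I)v = 0.
T - 8I = [[39, -26], [78, -52]].
Row 1: (39)·x + (-26)·-3 = 0
Row 2: (78)·x + (-52)·-3 = 0
Solving gives x = -2.
Check: T·(-2, -3) = (-16, -24) = 8·(-2, -3).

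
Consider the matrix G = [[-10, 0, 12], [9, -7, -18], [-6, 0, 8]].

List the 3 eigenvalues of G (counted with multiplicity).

The characteristic polynomial is p(s) = det(sI - G).
Expanding along the first row, p(s) = s^3 + 9s^2 + 6s - 56.
Since p(2) = 0, s = 2 is a root.
Dividing by (s - 2) leaves s^2 + 11s + 28.
The quadratic factors as (s + 7)·(s + 4).
Eigenvalues: -7, -4, 2.

-7, -4, 2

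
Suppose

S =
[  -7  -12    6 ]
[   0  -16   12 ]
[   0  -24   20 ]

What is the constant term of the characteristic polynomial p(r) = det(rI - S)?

p(0) = det(0·I − S) = det(−S) = (−1)^3·det(S).
det(S) = 224, so p(0) = -224.

-224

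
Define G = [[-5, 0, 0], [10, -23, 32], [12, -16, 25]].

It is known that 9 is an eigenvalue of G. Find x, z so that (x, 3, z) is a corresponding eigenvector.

We need (G - 9I)v = 0.
G - 9I = [[-14, 0, 0], [10, -32, 32], [12, -16, 16]].
Row 1: (-14)·x + (0)·3 + (0)·z = 0
Row 2: (10)·x + (-32)·3 + (32)·z = 0
Row 3: (12)·x + (-16)·3 + (16)·z = 0
Solving gives x = 0, z = 3.
Check: G·(0, 3, 3) = (0, 27, 27) = 9·(0, 3, 3).

0, 3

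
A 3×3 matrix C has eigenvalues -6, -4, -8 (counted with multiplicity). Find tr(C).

-18

trace(C) is the sum of the eigenvalues: (-6) + (-4) + (-8) = -18.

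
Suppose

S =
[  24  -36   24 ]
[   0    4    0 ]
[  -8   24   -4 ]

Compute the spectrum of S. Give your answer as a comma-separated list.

Compute the characteristic polynomial p(μ) = det(μI - S).
Expanding the 3×3 determinant: p(μ) = μ^3 - 24μ^2 + 176μ - 384.
Rational-root test: μ = 4 gives p(4) = 0.
Dividing by (μ - 4) leaves μ^2 - 20μ + 96.
The quadratic factors as (μ - 8)·(μ - 12).
Eigenvalues: 4, 8, 12.

4, 8, 12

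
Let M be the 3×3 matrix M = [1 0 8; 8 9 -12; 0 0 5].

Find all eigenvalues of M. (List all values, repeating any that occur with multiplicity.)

The characteristic polynomial is p(μ) = det(μI - M).
Expanding the 3×3 determinant: p(μ) = μ^3 - 15μ^2 + 59μ - 45.
Rational-root test: μ = 5 gives p(5) = 0.
Factor out (μ - 5): p(μ) = (μ - 5)·(μ^2 - 10μ + 9).
The quadratic factors as (μ - 1)·(μ - 9).
Eigenvalues: 1, 5, 9.

1, 5, 9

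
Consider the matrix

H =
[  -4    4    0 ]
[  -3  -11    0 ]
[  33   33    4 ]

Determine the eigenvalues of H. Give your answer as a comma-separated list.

Compute the characteristic polynomial p(r) = det(rI - H).
Cofactor expansion gives p(r) = r^3 + 11r^2 - 4r - 224.
Try r = 4: p(4) = 0, so 4 is a root.
Factor out (r - 4): p(r) = (r - 4)·(r^2 + 15r + 56).
The quadratic factors as (r + 8)·(r + 7).
Eigenvalues: -8, -7, 4.

-8, -7, 4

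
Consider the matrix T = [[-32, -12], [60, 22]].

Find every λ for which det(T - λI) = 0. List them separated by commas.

det(T - tI) = (-32 - t)(22 - t) - (-12)·(60) = t^2 + 10t + 16.
This factors as (t + 8)·(t + 2) = 0.
Eigenvalues: -8, -2.

-8, -2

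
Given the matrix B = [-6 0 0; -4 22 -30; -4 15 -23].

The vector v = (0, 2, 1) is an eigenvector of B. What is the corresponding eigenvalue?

Compute Bv: B·(0, 2, 1) = (0, 14, 7).
Since Bv = λv, compare component 2: 14 = λ·2, so λ = 7.

7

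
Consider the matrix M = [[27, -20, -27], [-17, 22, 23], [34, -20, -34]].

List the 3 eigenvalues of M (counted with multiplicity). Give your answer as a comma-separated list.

Set up det(sI - M) = 0.
Cofactor expansion gives p(s) = s^3 - 15s^2 - 34s + 840.
Since p(-7) = 0, s = -7 is a root.
Dividing by (s + 7) leaves s^2 - 22s + 120.
The quadratic factors as (s - 10)·(s - 12).
Eigenvalues: -7, 10, 12.

-7, 10, 12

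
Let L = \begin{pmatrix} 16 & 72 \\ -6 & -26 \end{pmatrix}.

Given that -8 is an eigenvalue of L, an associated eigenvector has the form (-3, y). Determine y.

1

We need (L + 8I)v = 0.
L + 8I = [[24, 72], [-6, -18]].
Row 1: (24)·-3 + (72)·y = 0
Row 2: (-6)·-3 + (-18)·y = 0
Solving gives y = 1.
Check: L·(-3, 1) = (24, -8) = -8·(-3, 1).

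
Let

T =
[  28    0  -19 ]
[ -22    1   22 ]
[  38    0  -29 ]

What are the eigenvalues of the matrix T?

-10, 1, 9

The characteristic polynomial is p(lambda) = det(lambda·I - T).
Expanding along the first row, p(lambda) = lambda^3 - 91·lambda + 90.
Since p(1) = 0, lambda = 1 is a root.
Factor out (lambda - 1): p(lambda) = (lambda - 1)·(lambda^2 + lambda - 90).
The quadratic factors as (lambda + 10)·(lambda - 9).
Eigenvalues: -10, 1, 9.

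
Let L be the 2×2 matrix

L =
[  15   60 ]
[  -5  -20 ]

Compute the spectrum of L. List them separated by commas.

-5, 0

det(L - λI) = (15 - λ)(-20 - λ) - (60)·(-5) = λ^2 + 5λ.
This factors as (λ + 5)·λ = 0.
Eigenvalues: -5, 0.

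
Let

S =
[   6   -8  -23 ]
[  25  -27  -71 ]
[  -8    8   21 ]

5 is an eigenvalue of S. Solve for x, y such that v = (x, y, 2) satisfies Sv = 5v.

-2, -6

We need (S - 5I)v = 0.
S - 5I = [[1, -8, -23], [25, -32, -71], [-8, 8, 16]].
Row 1: (1)·x + (-8)·y + (-23)·2 = 0
Row 2: (25)·x + (-32)·y + (-71)·2 = 0
Row 3: (-8)·x + (8)·y + (16)·2 = 0
Solving gives x = -2, y = -6.
Check: S·(-2, -6, 2) = (-10, -30, 10) = 5·(-2, -6, 2).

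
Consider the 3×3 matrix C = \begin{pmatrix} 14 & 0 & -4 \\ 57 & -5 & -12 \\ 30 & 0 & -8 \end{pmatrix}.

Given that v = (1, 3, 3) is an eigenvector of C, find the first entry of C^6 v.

First find the eigenvalue: Cv = (2, 6, 6) = 2·(1, 3, 3), so λ = 2.
Then C^6 v = λ^6·v = 2^6·(1, 3, 3) = 64·(1, 3, 3) = (64, 192, 192).

64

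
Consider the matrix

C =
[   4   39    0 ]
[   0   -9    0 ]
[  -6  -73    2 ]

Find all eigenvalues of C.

Compute the characteristic polynomial p(λ) = det(λI - C).
Expanding along the first row, p(λ) = λ^3 + 3λ^2 - 46λ + 72.
Try λ = 2: p(2) = 0, so 2 is a root.
Dividing by (λ - 2) leaves λ^2 + 5λ - 36.
The quadratic factors as (λ + 9)·(λ - 4).
Eigenvalues: -9, 2, 4.

-9, 2, 4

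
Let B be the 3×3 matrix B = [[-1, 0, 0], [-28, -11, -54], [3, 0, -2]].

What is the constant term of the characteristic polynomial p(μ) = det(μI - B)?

22

p(0) = det(0·I − B) = det(−B) = (−1)^3·det(B).
det(B) = -22, so p(0) = 22.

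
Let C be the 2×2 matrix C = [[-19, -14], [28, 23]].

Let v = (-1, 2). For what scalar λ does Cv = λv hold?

Compute Cv: C·(-1, 2) = (-9, 18).
Since Cv = λv, compare component 1: -9 = λ·-1, so λ = 9.

9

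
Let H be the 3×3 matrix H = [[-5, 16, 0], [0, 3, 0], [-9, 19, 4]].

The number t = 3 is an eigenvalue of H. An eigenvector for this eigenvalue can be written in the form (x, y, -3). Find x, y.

We need (H - 3I)v = 0.
H - 3I = [[-8, 16, 0], [0, 0, 0], [-9, 19, 1]].
Row 1: (-8)·x + (16)·y + (0)·-3 = 0
Row 2: (0)·x + (0)·y + (0)·-3 = 0
Row 3: (-9)·x + (19)·y + (1)·-3 = 0
Solving gives x = 6, y = 3.
Check: H·(6, 3, -3) = (18, 9, -9) = 3·(6, 3, -3).

6, 3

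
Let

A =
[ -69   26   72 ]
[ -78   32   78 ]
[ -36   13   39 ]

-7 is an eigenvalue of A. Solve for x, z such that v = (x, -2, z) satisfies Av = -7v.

We need (A + 7I)v = 0.
A + 7I = [[-62, 26, 72], [-78, 39, 78], [-36, 13, 46]].
Row 1: (-62)·x + (26)·-2 + (72)·z = 0
Row 2: (-78)·x + (39)·-2 + (78)·z = 0
Row 3: (-36)·x + (13)·-2 + (46)·z = 0
Solving gives x = -2, z = -1.
Check: A·(-2, -2, -1) = (14, 14, 7) = -7·(-2, -2, -1).

-2, -1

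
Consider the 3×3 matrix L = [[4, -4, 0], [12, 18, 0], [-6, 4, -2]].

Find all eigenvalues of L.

The characteristic polynomial is p(r) = det(rI - L).
Expanding the 3×3 determinant: p(r) = r^3 - 20r^2 + 76r + 240.
Since p(-2) = 0, r = -2 is a root.
Factor out (r + 2): p(r) = (r + 2)·(r^2 - 22r + 120).
The quadratic factors as (r - 10)·(r - 12).
Eigenvalues: -2, 10, 12.

-2, 10, 12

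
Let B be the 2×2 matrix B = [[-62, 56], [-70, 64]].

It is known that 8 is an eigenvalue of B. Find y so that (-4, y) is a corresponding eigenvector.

-5

We need (B - 8I)v = 0.
B - 8I = [[-70, 56], [-70, 56]].
Row 1: (-70)·-4 + (56)·y = 0
Row 2: (-70)·-4 + (56)·y = 0
Solving gives y = -5.
Check: B·(-4, -5) = (-32, -40) = 8·(-4, -5).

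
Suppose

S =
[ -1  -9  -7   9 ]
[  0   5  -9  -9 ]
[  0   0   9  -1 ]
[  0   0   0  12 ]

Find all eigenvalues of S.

-1, 5, 9, 12

S is upper triangular, so its eigenvalues are the diagonal entries.
Diagonal: -1, 5, 9, 12.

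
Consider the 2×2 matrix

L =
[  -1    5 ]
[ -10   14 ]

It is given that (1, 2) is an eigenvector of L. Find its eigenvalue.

Compute Lv: L·(1, 2) = (9, 18).
Since Lv = λv, compare component 1: 9 = λ·1, so λ = 9.

9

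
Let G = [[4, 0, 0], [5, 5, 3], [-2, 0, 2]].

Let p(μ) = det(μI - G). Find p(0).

-40

p(0) = det(0·I − G) = det(−G) = (−1)^3·det(G).
det(G) = 40, so p(0) = -40.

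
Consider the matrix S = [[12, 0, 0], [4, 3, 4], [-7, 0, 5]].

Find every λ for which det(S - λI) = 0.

3, 5, 12

The characteristic polynomial is p(lambda) = det(lambda·I - S).
Cofactor expansion gives p(lambda) = lambda^3 - 20·lambda^2 + 111·lambda - 180.
Since p(12) = 0, lambda = 12 is a root.
Factor out (lambda - 12): p(lambda) = (lambda - 12)·(lambda^2 - 8·lambda + 15).
The quadratic factors as (lambda - 3)·(lambda - 5).
Eigenvalues: 3, 5, 12.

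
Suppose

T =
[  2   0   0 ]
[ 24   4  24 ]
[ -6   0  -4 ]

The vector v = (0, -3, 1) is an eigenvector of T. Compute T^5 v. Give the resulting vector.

First find the eigenvalue: Tv = (0, 12, -4) = -4·(0, -3, 1), so λ = -4.
Then T^5 v = λ^5·v = (-4)^5·(0, -3, 1) = -1024·(0, -3, 1) = (0, 3072, -1024).

(0, 3072, -1024)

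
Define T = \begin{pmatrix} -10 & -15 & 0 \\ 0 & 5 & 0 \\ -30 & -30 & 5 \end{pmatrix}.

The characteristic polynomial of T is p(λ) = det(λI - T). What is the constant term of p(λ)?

p(λ) = λ^3 - 75λ + 250.
The constant term is 250.

250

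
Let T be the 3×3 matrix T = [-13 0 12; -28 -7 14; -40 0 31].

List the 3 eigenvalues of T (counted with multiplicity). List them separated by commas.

The characteristic polynomial is p(λ) = det(λI - T).
Expanding along the first row, p(λ) = λ^3 - 11λ^2 - 49λ + 539.
Try λ = -7: p(-7) = 0, so -7 is a root.
Factor out (λ + 7): p(λ) = (λ + 7)·(λ^2 - 18λ + 77).
The quadratic factors as (λ - 7)·(λ - 11).
Eigenvalues: -7, 7, 11.

-7, 7, 11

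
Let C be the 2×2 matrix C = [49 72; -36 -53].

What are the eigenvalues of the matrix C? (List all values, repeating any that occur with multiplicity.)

-5, 1

det(C - λI) = (49 - λ)(-53 - λ) - (72)·(-36) = λ^2 + 4λ - 5.
This factors as (λ + 5)·(λ - 1) = 0.
Eigenvalues: -5, 1.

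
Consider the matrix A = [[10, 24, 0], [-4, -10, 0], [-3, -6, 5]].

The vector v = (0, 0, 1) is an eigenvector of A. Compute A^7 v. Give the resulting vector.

(0, 0, 78125)

First find the eigenvalue: Av = (0, 0, 5) = 5·(0, 0, 1), so λ = 5.
Then A^7 v = λ^7·v = 5^7·(0, 0, 1) = 78125·(0, 0, 1) = (0, 0, 78125).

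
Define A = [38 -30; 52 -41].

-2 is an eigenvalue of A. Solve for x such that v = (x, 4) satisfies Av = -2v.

3

We need (A + 2I)v = 0.
A + 2I = [[40, -30], [52, -39]].
Row 1: (40)·x + (-30)·4 = 0
Row 2: (52)·x + (-39)·4 = 0
Solving gives x = 3.
Check: A·(3, 4) = (-6, -8) = -2·(3, 4).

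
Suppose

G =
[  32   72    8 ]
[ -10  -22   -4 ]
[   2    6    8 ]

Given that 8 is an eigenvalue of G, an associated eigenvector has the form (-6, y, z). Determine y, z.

2, 0

We need (G - 8I)v = 0.
G - 8I = [[24, 72, 8], [-10, -30, -4], [2, 6, 0]].
Row 1: (24)·-6 + (72)·y + (8)·z = 0
Row 2: (-10)·-6 + (-30)·y + (-4)·z = 0
Row 3: (2)·-6 + (6)·y + (0)·z = 0
Solving gives y = 2, z = 0.
Check: G·(-6, 2, 0) = (-48, 16, 0) = 8·(-6, 2, 0).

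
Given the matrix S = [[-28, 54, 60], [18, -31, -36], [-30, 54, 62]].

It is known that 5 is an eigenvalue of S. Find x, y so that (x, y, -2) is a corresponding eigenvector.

-2, 1

We need (S - 5I)v = 0.
S - 5I = [[-33, 54, 60], [18, -36, -36], [-30, 54, 57]].
Row 1: (-33)·x + (54)·y + (60)·-2 = 0
Row 2: (18)·x + (-36)·y + (-36)·-2 = 0
Row 3: (-30)·x + (54)·y + (57)·-2 = 0
Solving gives x = -2, y = 1.
Check: S·(-2, 1, -2) = (-10, 5, -10) = 5·(-2, 1, -2).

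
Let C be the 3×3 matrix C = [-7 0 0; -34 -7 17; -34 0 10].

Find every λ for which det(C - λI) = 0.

Set up det(λI - C) = 0.
Cofactor expansion gives p(λ) = λ^3 + 4λ^2 - 91λ - 490.
Since p(10) = 0, λ = 10 is a root.
Dividing by (λ - 10) leaves λ^2 + 14λ + 49.
The quadratic factor is (λ + 7)^2.
Eigenvalues: -7, -7, 10.

-7, -7, 10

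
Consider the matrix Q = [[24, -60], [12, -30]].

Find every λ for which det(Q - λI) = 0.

-6, 0

det(Q - rI) = (24 - r)(-30 - r) - (-60)·(12) = r^2 + 6r.
This factors as (r + 6)·r = 0.
Eigenvalues: -6, 0.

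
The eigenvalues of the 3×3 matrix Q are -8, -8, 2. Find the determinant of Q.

128

det(Q) is the product of the eigenvalues: (-8) · (-8) · (2) = 128.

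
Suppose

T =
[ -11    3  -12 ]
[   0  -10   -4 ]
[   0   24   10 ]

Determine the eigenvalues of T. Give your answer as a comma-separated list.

-11, -2, 2

Compute the characteristic polynomial p(r) = det(rI - T).
Expanding along the first row, p(r) = r^3 + 11r^2 - 4r - 44.
Rational-root test: r = -2 gives p(-2) = 0.
Factor out (r + 2): p(r) = (r + 2)·(r^2 + 9r - 22).
The quadratic factors as (r + 11)·(r - 2).
Eigenvalues: -11, -2, 2.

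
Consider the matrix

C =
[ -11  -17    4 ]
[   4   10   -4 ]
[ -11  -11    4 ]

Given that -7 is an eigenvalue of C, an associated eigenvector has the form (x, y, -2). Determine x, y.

We need (C + 7I)v = 0.
C + 7I = [[-4, -17, 4], [4, 17, -4], [-11, -11, 11]].
Row 1: (-4)·x + (-17)·y + (4)·-2 = 0
Row 2: (4)·x + (17)·y + (-4)·-2 = 0
Row 3: (-11)·x + (-11)·y + (11)·-2 = 0
Solving gives x = -2, y = 0.
Check: C·(-2, 0, -2) = (14, 0, 14) = -7·(-2, 0, -2).

-2, 0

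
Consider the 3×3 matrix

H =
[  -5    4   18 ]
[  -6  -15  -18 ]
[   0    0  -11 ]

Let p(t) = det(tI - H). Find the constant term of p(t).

1089

p(t) = t^3 + 31t^2 + 319t + 1089.
The constant term is 1089.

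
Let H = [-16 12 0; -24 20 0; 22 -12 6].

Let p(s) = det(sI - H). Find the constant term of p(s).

p(s) = s^3 - 10s^2 - 8s + 192.
The constant term is 192.

192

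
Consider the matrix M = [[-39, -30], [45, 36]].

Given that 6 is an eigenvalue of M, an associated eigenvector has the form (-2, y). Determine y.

We need (M - 6I)v = 0.
M - 6I = [[-45, -30], [45, 30]].
Row 1: (-45)·-2 + (-30)·y = 0
Row 2: (45)·-2 + (30)·y = 0
Solving gives y = 3.
Check: M·(-2, 3) = (-12, 18) = 6·(-2, 3).

3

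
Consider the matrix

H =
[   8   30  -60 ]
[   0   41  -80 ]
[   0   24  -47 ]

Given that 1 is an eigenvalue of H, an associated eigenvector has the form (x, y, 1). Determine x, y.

0, 2

We need (H - 1I)v = 0.
H - 1I = [[7, 30, -60], [0, 40, -80], [0, 24, -48]].
Row 1: (7)·x + (30)·y + (-60)·1 = 0
Row 2: (0)·x + (40)·y + (-80)·1 = 0
Row 3: (0)·x + (24)·y + (-48)·1 = 0
Solving gives x = 0, y = 2.
Check: H·(0, 2, 1) = (0, 2, 1) = 1·(0, 2, 1).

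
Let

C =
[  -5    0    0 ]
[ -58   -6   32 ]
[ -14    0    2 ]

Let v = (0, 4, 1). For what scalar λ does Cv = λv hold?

Compute Cv: C·(0, 4, 1) = (0, 8, 2).
Since Cv = λv, compare component 2: 8 = λ·4, so λ = 2.

2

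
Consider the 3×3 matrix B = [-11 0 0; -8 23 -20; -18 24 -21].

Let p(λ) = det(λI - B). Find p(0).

p(0) = det(0·I − B) = det(−B) = (−1)^3·det(B).
det(B) = 33, so p(0) = -33.

-33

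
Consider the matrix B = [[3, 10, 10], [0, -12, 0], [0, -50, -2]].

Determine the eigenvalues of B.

Set up det(λI - B) = 0.
Expanding the 3×3 determinant: p(λ) = λ^3 + 11λ^2 - 18λ - 72.
Try λ = -2: p(-2) = 0, so -2 is a root.
Factor out (λ + 2): p(λ) = (λ + 2)·(λ^2 + 9λ - 36).
The quadratic factors as (λ + 12)·(λ - 3).
Eigenvalues: -12, -2, 3.

-12, -2, 3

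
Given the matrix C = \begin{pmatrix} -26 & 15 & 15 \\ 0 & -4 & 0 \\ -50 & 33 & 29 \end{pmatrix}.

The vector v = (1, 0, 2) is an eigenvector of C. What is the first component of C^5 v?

First find the eigenvalue: Cv = (4, 0, 8) = 4·(1, 0, 2), so λ = 4.
Then C^5 v = λ^5·v = 4^5·(1, 0, 2) = 1024·(1, 0, 2) = (1024, 0, 2048).

1024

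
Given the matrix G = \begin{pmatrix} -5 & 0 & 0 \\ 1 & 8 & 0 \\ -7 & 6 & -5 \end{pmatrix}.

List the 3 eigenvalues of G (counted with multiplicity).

-5, -5, 8

G is lower triangular, so its eigenvalues are the diagonal entries.
Diagonal: -5, 8, -5.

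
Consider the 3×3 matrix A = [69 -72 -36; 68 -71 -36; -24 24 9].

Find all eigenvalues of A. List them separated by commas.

-3, 1, 9

Set up det(lambda·I - A) = 0.
Expanding along the first row, p(lambda) = lambda^3 - 7·lambda^2 - 21·lambda + 27.
Rational-root test: lambda = -3 gives p(-3) = 0.
Dividing by (lambda + 3) leaves lambda^2 - 10·lambda + 9.
The quadratic factors as (lambda - 1)·(lambda - 9).
Eigenvalues: -3, 1, 9.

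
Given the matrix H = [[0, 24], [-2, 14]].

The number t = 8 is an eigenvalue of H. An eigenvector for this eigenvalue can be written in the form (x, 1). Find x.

We need (H - 8I)v = 0.
H - 8I = [[-8, 24], [-2, 6]].
Row 1: (-8)·x + (24)·1 = 0
Row 2: (-2)·x + (6)·1 = 0
Solving gives x = 3.
Check: H·(3, 1) = (24, 8) = 8·(3, 1).

3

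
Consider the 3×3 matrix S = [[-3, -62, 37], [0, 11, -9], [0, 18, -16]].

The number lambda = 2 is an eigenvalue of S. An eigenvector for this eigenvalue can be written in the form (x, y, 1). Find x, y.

-5, 1

We need (S - 2I)v = 0.
S - 2I = [[-5, -62, 37], [0, 9, -9], [0, 18, -18]].
Row 1: (-5)·x + (-62)·y + (37)·1 = 0
Row 2: (0)·x + (9)·y + (-9)·1 = 0
Row 3: (0)·x + (18)·y + (-18)·1 = 0
Solving gives x = -5, y = 1.
Check: S·(-5, 1, 1) = (-10, 2, 2) = 2·(-5, 1, 1).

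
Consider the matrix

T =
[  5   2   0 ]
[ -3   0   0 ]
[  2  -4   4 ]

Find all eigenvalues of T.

The characteristic polynomial is p(r) = det(rI - T).
Cofactor expansion gives p(r) = r^3 - 9r^2 + 26r - 24.
Since p(2) = 0, r = 2 is a root.
Dividing by (r - 2) leaves r^2 - 7r + 12.
The quadratic factors as (r - 3)·(r - 4).
Eigenvalues: 2, 3, 4.

2, 3, 4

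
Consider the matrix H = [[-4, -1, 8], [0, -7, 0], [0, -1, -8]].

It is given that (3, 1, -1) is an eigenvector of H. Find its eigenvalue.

Compute Hv: H·(3, 1, -1) = (-21, -7, 7).
Since Hv = λv, compare component 1: -21 = λ·3, so λ = -7.

-7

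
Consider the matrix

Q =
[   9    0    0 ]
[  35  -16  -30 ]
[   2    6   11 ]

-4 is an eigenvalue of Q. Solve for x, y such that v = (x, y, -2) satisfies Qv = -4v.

We need (Q + 4I)v = 0.
Q + 4I = [[13, 0, 0], [35, -12, -30], [2, 6, 15]].
Row 1: (13)·x + (0)·y + (0)·-2 = 0
Row 2: (35)·x + (-12)·y + (-30)·-2 = 0
Row 3: (2)·x + (6)·y + (15)·-2 = 0
Solving gives x = 0, y = 5.
Check: Q·(0, 5, -2) = (0, -20, 8) = -4·(0, 5, -2).

0, 5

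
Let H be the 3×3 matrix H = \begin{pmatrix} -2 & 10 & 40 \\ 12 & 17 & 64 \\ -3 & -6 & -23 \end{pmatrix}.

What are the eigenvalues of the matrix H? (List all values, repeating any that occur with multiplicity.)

Set up det(tI - H) = 0.
Expanding the 3×3 determinant: p(t) = t^3 + 8t^2 + 5t - 14.
Try t = 1: p(1) = 0, so 1 is a root.
Factor out (t - 1): p(t) = (t - 1)·(t^2 + 9t + 14).
The quadratic factors as (t + 7)·(t + 2).
Eigenvalues: -7, -2, 1.

-7, -2, 1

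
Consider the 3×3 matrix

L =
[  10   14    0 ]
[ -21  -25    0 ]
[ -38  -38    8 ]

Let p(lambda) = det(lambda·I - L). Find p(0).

p(0) = det(0·I − L) = det(−L) = (−1)^3·det(L).
det(L) = 352, so p(0) = -352.

-352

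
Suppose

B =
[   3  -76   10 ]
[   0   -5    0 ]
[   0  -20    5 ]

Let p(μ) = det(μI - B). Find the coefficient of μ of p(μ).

p(μ) = μ^3 - 3μ^2 - 25μ + 75.
The coefficient of μ is -25.

-25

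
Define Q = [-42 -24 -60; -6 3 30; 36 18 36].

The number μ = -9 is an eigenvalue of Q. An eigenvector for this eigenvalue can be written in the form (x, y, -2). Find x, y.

0, 5

We need (Q + 9I)v = 0.
Q + 9I = [[-33, -24, -60], [-6, 12, 30], [36, 18, 45]].
Row 1: (-33)·x + (-24)·y + (-60)·-2 = 0
Row 2: (-6)·x + (12)·y + (30)·-2 = 0
Row 3: (36)·x + (18)·y + (45)·-2 = 0
Solving gives x = 0, y = 5.
Check: Q·(0, 5, -2) = (0, -45, 18) = -9·(0, 5, -2).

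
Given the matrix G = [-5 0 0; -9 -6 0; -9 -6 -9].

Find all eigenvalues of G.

-9, -6, -5

G is lower triangular, so its eigenvalues are the diagonal entries.
Diagonal: -5, -6, -9.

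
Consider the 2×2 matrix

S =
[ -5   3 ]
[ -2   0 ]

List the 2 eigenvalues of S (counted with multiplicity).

det(S - sI) = (-5 - s)(0 - s) - (3)·(-2) = s^2 + 5s + 6.
This factors as (s + 3)·(s + 2) = 0.
Eigenvalues: -3, -2.

-3, -2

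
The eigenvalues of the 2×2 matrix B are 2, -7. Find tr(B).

trace(B) is the sum of the eigenvalues: (2) + (-7) = -5.

-5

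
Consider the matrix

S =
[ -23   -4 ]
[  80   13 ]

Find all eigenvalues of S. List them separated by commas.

-7, -3

det(S - λI) = (-23 - λ)(13 - λ) - (-4)·(80) = λ^2 + 10λ + 21.
This factors as (λ + 7)·(λ + 3) = 0.
Eigenvalues: -7, -3.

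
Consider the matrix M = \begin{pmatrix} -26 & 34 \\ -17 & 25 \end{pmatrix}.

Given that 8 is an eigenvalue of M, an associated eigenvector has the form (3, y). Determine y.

3

We need (M - 8I)v = 0.
M - 8I = [[-34, 34], [-17, 17]].
Row 1: (-34)·3 + (34)·y = 0
Row 2: (-17)·3 + (17)·y = 0
Solving gives y = 3.
Check: M·(3, 3) = (24, 24) = 8·(3, 3).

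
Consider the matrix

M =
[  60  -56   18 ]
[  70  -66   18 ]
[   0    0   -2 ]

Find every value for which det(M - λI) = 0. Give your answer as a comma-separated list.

The characteristic polynomial is p(r) = det(rI - M).
Cofactor expansion gives p(r) = r^3 + 8r^2 - 28r - 80.
Try r = -2: p(-2) = 0, so -2 is a root.
Dividing by (r + 2) leaves r^2 + 6r - 40.
The quadratic factors as (r + 10)·(r - 4).
Eigenvalues: -10, -2, 4.

-10, -2, 4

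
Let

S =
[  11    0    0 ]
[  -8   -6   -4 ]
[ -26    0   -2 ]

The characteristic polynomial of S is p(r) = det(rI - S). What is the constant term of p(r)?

-132

p(r) = r^3 - 3r^2 - 76r - 132.
The constant term is -132.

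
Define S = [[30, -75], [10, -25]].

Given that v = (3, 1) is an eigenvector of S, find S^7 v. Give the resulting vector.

First find the eigenvalue: Sv = (15, 5) = 5·(3, 1), so λ = 5.
Then S^7 v = λ^7·v = 5^7·(3, 1) = 78125·(3, 1) = (234375, 78125).

(234375, 78125)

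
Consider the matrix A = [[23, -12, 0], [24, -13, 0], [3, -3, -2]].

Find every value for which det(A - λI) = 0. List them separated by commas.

-2, -1, 11

Set up det(μI - A) = 0.
Expanding along the first row, p(μ) = μ^3 - 8μ^2 - 31μ - 22.
Since p(-2) = 0, μ = -2 is a root.
Factor out (μ + 2): p(μ) = (μ + 2)·(μ^2 - 10μ - 11).
The quadratic factors as (μ + 1)·(μ - 11).
Eigenvalues: -2, -1, 11.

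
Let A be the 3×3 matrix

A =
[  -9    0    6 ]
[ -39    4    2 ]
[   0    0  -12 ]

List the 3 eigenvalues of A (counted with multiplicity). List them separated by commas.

-12, -9, 4

The characteristic polynomial is p(s) = det(sI - A).
Expanding the 3×3 determinant: p(s) = s^3 + 17s^2 + 24s - 432.
Since p(-9) = 0, s = -9 is a root.
Dividing by (s + 9) leaves s^2 + 8s - 48.
The quadratic factors as (s + 12)·(s - 4).
Eigenvalues: -12, -9, 4.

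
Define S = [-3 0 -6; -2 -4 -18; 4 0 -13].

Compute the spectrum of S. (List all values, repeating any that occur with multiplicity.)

-9, -7, -4

Compute the characteristic polynomial p(μ) = det(μI - S).
Expanding the 3×3 determinant: p(μ) = μ^3 + 20μ^2 + 127μ + 252.
Try μ = -4: p(-4) = 0, so -4 is a root.
Dividing by (μ + 4) leaves μ^2 + 16μ + 63.
The quadratic factors as (μ + 9)·(μ + 7).
Eigenvalues: -9, -7, -4.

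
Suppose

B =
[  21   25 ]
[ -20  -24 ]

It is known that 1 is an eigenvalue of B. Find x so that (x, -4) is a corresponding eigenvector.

5

We need (B - 1I)v = 0.
B - 1I = [[20, 25], [-20, -25]].
Row 1: (20)·x + (25)·-4 = 0
Row 2: (-20)·x + (-25)·-4 = 0
Solving gives x = 5.
Check: B·(5, -4) = (5, -4) = 1·(5, -4).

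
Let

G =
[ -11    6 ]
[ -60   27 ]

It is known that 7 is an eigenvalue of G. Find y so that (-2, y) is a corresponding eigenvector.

We need (G - 7I)v = 0.
G - 7I = [[-18, 6], [-60, 20]].
Row 1: (-18)·-2 + (6)·y = 0
Row 2: (-60)·-2 + (20)·y = 0
Solving gives y = -6.
Check: G·(-2, -6) = (-14, -42) = 7·(-2, -6).

-6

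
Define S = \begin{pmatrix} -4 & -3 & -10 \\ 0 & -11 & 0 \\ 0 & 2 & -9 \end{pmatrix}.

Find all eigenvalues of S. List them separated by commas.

-11, -9, -4

Set up det(lambda·I - S) = 0.
Expanding the 3×3 determinant: p(lambda) = lambda^3 + 24·lambda^2 + 179·lambda + 396.
Since p(-9) = 0, lambda = -9 is a root.
Factor out (lambda + 9): p(lambda) = (lambda + 9)·(lambda^2 + 15·lambda + 44).
The quadratic factors as (lambda + 11)·(lambda + 4).
Eigenvalues: -11, -9, -4.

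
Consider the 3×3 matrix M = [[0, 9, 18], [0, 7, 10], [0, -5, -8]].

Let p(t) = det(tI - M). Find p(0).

p(0) = det(0·I − M) = det(−M) = (−1)^3·det(M).
det(M) = 0, so p(0) = 0.

0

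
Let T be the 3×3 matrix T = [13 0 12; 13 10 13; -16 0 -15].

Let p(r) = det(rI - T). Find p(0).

30

p(0) = det(0·I − T) = det(−T) = (−1)^3·det(T).
det(T) = -30, so p(0) = 30.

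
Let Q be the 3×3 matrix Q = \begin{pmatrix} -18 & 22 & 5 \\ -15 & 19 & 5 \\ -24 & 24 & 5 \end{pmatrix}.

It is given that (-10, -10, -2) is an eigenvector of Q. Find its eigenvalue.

Compute Qv: Q·(-10, -10, -2) = (-50, -50, -10).
Since Qv = λv, compare component 1: -50 = λ·-10, so λ = 5.

5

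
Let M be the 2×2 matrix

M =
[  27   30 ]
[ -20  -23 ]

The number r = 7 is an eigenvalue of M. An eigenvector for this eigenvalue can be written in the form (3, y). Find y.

-2

We need (M - 7I)v = 0.
M - 7I = [[20, 30], [-20, -30]].
Row 1: (20)·3 + (30)·y = 0
Row 2: (-20)·3 + (-30)·y = 0
Solving gives y = -2.
Check: M·(3, -2) = (21, -14) = 7·(3, -2).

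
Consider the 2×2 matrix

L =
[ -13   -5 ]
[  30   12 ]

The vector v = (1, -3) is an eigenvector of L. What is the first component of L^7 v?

128

First find the eigenvalue: Lv = (2, -6) = 2·(1, -3), so λ = 2.
Then L^7 v = λ^7·v = 2^7·(1, -3) = 128·(1, -3) = (128, -384).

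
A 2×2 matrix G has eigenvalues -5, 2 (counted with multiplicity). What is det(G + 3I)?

-10

If G has eigenvalues -5, 2, then G + 3I has eigenvalues -2, 5.
det(G + 3I) = (-2) · (5) = -10.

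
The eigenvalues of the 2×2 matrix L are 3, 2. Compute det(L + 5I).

If L has eigenvalues 3, 2, then L + 5I has eigenvalues 8, 7.
det(L + 5I) = (8) · (7) = 56.

56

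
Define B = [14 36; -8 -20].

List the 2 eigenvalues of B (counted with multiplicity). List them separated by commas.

det(B - tI) = (14 - t)(-20 - t) - (36)·(-8) = t^2 + 6t + 8.
This factors as (t + 4)·(t + 2) = 0.
Eigenvalues: -4, -2.

-4, -2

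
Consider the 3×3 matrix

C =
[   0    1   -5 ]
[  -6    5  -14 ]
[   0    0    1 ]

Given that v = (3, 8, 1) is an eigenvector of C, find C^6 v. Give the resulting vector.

(3, 8, 1)

First find the eigenvalue: Cv = (3, 8, 1) = 1·(3, 8, 1), so λ = 1.
Then C^6 v = λ^6·v = 1^6·(3, 8, 1) = 1·(3, 8, 1) = (3, 8, 1).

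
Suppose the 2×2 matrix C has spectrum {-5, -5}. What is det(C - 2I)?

If C has eigenvalues -5, -5, then C - 2I has eigenvalues -7, -7.
det(C - 2I) = (-7) · (-7) = 49.

49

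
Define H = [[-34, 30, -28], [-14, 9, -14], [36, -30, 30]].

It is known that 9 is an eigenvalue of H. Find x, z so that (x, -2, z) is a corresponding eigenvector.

-4, 4

We need (H - 9I)v = 0.
H - 9I = [[-43, 30, -28], [-14, 0, -14], [36, -30, 21]].
Row 1: (-43)·x + (30)·-2 + (-28)·z = 0
Row 2: (-14)·x + (0)·-2 + (-14)·z = 0
Row 3: (36)·x + (-30)·-2 + (21)·z = 0
Solving gives x = -4, z = 4.
Check: H·(-4, -2, 4) = (-36, -18, 36) = 9·(-4, -2, 4).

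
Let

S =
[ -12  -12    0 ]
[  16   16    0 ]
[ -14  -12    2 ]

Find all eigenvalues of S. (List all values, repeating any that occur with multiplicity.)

0, 2, 4

The characteristic polynomial is p(t) = det(tI - S).
Expanding along the first row, p(t) = t^3 - 6t^2 + 8t.
Rational-root test: t = 2 gives p(2) = 0.
Dividing by (t - 2) leaves t^2 - 4t.
The quadratic factors as t·(t - 4).
Eigenvalues: 0, 2, 4.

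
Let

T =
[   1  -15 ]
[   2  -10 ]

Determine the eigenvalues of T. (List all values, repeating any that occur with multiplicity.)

-5, -4

det(T - μI) = (1 - μ)(-10 - μ) - (-15)·(2) = μ^2 + 9μ + 20.
This factors as (μ + 5)·(μ + 4) = 0.
Eigenvalues: -5, -4.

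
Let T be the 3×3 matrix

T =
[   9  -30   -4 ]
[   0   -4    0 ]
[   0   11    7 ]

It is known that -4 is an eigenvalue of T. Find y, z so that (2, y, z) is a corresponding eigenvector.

1, -1

We need (T + 4I)v = 0.
T + 4I = [[13, -30, -4], [0, 0, 0], [0, 11, 11]].
Row 1: (13)·2 + (-30)·y + (-4)·z = 0
Row 2: (0)·2 + (0)·y + (0)·z = 0
Row 3: (0)·2 + (11)·y + (11)·z = 0
Solving gives y = 1, z = -1.
Check: T·(2, 1, -1) = (-8, -4, 4) = -4·(2, 1, -1).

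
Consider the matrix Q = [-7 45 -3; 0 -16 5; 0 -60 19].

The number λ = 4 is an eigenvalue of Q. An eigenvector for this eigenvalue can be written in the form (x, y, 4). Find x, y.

3, 1

We need (Q - 4I)v = 0.
Q - 4I = [[-11, 45, -3], [0, -20, 5], [0, -60, 15]].
Row 1: (-11)·x + (45)·y + (-3)·4 = 0
Row 2: (0)·x + (-20)·y + (5)·4 = 0
Row 3: (0)·x + (-60)·y + (15)·4 = 0
Solving gives x = 3, y = 1.
Check: Q·(3, 1, 4) = (12, 4, 16) = 4·(3, 1, 4).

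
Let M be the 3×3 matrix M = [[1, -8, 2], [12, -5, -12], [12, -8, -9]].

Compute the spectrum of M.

Compute the characteristic polynomial p(μ) = det(μI - M).
Expanding along the first row, p(μ) = μ^3 + 13μ^2 + 7μ - 165.
Try μ = 3: p(3) = 0, so 3 is a root.
Dividing by (μ - 3) leaves μ^2 + 16μ + 55.
The quadratic factors as (μ + 11)·(μ + 5).
Eigenvalues: -11, -5, 3.

-11, -5, 3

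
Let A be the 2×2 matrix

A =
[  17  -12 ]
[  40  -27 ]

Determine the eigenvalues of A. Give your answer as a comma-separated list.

det(A - lambda·I) = (17 - lambda)(-27 - lambda) - (-12)·(40) = lambda^2 + 10·lambda + 21.
This factors as (lambda + 7)·(lambda + 3) = 0.
Eigenvalues: -7, -3.

-7, -3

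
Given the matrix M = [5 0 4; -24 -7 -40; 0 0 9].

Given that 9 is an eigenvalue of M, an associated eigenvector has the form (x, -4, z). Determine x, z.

We need (M - 9I)v = 0.
M - 9I = [[-4, 0, 4], [-24, -16, -40], [0, 0, 0]].
Row 1: (-4)·x + (0)·-4 + (4)·z = 0
Row 2: (-24)·x + (-16)·-4 + (-40)·z = 0
Row 3: (0)·x + (0)·-4 + (0)·z = 0
Solving gives x = 1, z = 1.
Check: M·(1, -4, 1) = (9, -36, 9) = 9·(1, -4, 1).

1, 1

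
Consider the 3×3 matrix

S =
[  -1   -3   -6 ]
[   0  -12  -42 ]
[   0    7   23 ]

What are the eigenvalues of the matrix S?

Set up det(λI - S) = 0.
Expanding along the first row, p(λ) = λ^3 - 10λ^2 + 7λ + 18.
Since p(-1) = 0, λ = -1 is a root.
Dividing by (λ + 1) leaves λ^2 - 11λ + 18.
The quadratic factors as (λ - 2)·(λ - 9).
Eigenvalues: -1, 2, 9.

-1, 2, 9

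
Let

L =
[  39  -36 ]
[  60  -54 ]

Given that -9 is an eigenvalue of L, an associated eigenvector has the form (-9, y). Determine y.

We need (L + 9I)v = 0.
L + 9I = [[48, -36], [60, -45]].
Row 1: (48)·-9 + (-36)·y = 0
Row 2: (60)·-9 + (-45)·y = 0
Solving gives y = -12.
Check: L·(-9, -12) = (81, 108) = -9·(-9, -12).

-12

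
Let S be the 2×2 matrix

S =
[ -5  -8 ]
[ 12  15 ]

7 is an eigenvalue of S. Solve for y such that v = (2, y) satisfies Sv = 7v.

-3

We need (S - 7I)v = 0.
S - 7I = [[-12, -8], [12, 8]].
Row 1: (-12)·2 + (-8)·y = 0
Row 2: (12)·2 + (8)·y = 0
Solving gives y = -3.
Check: S·(2, -3) = (14, -21) = 7·(2, -3).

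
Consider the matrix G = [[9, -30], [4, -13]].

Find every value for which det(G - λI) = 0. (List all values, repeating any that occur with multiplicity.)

det(G - tI) = (9 - t)(-13 - t) - (-30)·(4) = t^2 + 4t + 3.
This factors as (t + 3)·(t + 1) = 0.
Eigenvalues: -3, -1.

-3, -1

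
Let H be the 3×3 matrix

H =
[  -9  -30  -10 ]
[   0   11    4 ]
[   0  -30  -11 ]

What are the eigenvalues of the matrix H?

Compute the characteristic polynomial p(r) = det(rI - H).
Cofactor expansion gives p(r) = r^3 + 9r^2 - r - 9.
Since p(-1) = 0, r = -1 is a root.
Factor out (r + 1): p(r) = (r + 1)·(r^2 + 8r - 9).
The quadratic factors as (r + 9)·(r - 1).
Eigenvalues: -9, -1, 1.

-9, -1, 1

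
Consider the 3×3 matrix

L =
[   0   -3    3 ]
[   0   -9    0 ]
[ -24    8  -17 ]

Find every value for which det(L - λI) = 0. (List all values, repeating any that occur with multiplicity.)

Set up det(λI - L) = 0.
Expanding along the first row, p(λ) = λ^3 + 26λ^2 + 225λ + 648.
Since p(-9) = 0, λ = -9 is a root.
Dividing by (λ + 9) leaves λ^2 + 17λ + 72.
The quadratic factors as (λ + 9)·(λ + 8).
Eigenvalues: -9, -9, -8.

-9, -9, -8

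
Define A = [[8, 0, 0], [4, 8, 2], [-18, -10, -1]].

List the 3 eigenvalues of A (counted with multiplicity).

3, 4, 8

The characteristic polynomial is p(t) = det(tI - A).
Cofactor expansion gives p(t) = t^3 - 15t^2 + 68t - 96.
Try t = 4: p(4) = 0, so 4 is a root.
Dividing by (t - 4) leaves t^2 - 11t + 24.
The quadratic factors as (t - 3)·(t - 8).
Eigenvalues: 3, 4, 8.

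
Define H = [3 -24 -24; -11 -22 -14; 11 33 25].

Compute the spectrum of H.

Set up det(tI - H) = 0.
Expanding the 3×3 determinant: p(t) = t^3 - 6t^2 - 79t + 264.
Try t = 3: p(3) = 0, so 3 is a root.
Factor out (t - 3): p(t) = (t - 3)·(t^2 - 3t - 88).
The quadratic factors as (t + 8)·(t - 11).
Eigenvalues: -8, 3, 11.

-8, 3, 11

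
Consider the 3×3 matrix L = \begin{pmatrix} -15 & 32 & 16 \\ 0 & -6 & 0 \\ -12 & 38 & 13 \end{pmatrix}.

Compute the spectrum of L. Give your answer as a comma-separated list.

Compute the characteristic polynomial p(s) = det(sI - L).
Cofactor expansion gives p(s) = s^3 + 8s^2 + 9s - 18.
Rational-root test: s = 1 gives p(1) = 0.
Dividing by (s - 1) leaves s^2 + 9s + 18.
The quadratic factors as (s + 6)·(s + 3).
Eigenvalues: -6, -3, 1.

-6, -3, 1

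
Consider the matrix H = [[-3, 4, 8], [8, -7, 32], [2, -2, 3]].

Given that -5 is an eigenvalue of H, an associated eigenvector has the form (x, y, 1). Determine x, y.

-4, 0

We need (H + 5I)v = 0.
H + 5I = [[2, 4, 8], [8, -2, 32], [2, -2, 8]].
Row 1: (2)·x + (4)·y + (8)·1 = 0
Row 2: (8)·x + (-2)·y + (32)·1 = 0
Row 3: (2)·x + (-2)·y + (8)·1 = 0
Solving gives x = -4, y = 0.
Check: H·(-4, 0, 1) = (20, 0, -5) = -5·(-4, 0, 1).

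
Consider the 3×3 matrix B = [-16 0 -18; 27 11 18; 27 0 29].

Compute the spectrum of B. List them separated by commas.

2, 11, 11

Compute the characteristic polynomial p(r) = det(rI - B).
Expanding along the first row, p(r) = r^3 - 24r^2 + 165r - 242.
Rational-root test: r = 11 gives p(11) = 0.
Factor out (r - 11): p(r) = (r - 11)·(r^2 - 13r + 22).
The quadratic factors as (r - 2)·(r - 11).
Eigenvalues: 2, 11, 11.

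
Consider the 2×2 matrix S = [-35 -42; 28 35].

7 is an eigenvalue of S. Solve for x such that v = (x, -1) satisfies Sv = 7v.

We need (S - 7I)v = 0.
S - 7I = [[-42, -42], [28, 28]].
Row 1: (-42)·x + (-42)·-1 = 0
Row 2: (28)·x + (28)·-1 = 0
Solving gives x = 1.
Check: S·(1, -1) = (7, -7) = 7·(1, -1).

1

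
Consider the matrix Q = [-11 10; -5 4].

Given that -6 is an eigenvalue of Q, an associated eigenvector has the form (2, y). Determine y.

1

We need (Q + 6I)v = 0.
Q + 6I = [[-5, 10], [-5, 10]].
Row 1: (-5)·2 + (10)·y = 0
Row 2: (-5)·2 + (10)·y = 0
Solving gives y = 1.
Check: Q·(2, 1) = (-12, -6) = -6·(2, 1).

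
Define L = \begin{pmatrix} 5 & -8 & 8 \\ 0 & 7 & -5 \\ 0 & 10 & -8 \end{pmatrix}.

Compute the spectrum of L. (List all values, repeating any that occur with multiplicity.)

-3, 2, 5

Compute the characteristic polynomial p(μ) = det(μI - L).
Expanding the 3×3 determinant: p(μ) = μ^3 - 4μ^2 - 11μ + 30.
Rational-root test: μ = 2 gives p(2) = 0.
Dividing by (μ - 2) leaves μ^2 - 2μ - 15.
The quadratic factors as (μ + 3)·(μ - 5).
Eigenvalues: -3, 2, 5.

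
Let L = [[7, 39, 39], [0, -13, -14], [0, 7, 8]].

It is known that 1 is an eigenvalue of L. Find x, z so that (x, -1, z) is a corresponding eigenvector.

0, 1

We need (L - 1I)v = 0.
L - 1I = [[6, 39, 39], [0, -14, -14], [0, 7, 7]].
Row 1: (6)·x + (39)·-1 + (39)·z = 0
Row 2: (0)·x + (-14)·-1 + (-14)·z = 0
Row 3: (0)·x + (7)·-1 + (7)·z = 0
Solving gives x = 0, z = 1.
Check: L·(0, -1, 1) = (0, -1, 1) = 1·(0, -1, 1).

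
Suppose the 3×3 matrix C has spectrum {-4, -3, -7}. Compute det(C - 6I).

-1170

If C has eigenvalues -4, -3, -7, then C - 6I has eigenvalues -10, -9, -13.
det(C - 6I) = (-10) · (-9) · (-13) = -1170.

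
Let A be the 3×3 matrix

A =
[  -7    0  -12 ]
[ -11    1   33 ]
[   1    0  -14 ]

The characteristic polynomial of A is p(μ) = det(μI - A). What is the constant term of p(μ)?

-110

p(μ) = μ^3 + 20μ^2 + 89μ - 110.
The constant term is -110.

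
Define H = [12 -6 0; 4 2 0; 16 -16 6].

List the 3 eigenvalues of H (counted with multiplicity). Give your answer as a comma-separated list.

Compute the characteristic polynomial p(r) = det(rI - H).
Expanding the 3×3 determinant: p(r) = r^3 - 20r^2 + 132r - 288.
Since p(6) = 0, r = 6 is a root.
Dividing by (r - 6) leaves r^2 - 14r + 48.
The quadratic factors as (r - 6)·(r - 8).
Eigenvalues: 6, 6, 8.

6, 6, 8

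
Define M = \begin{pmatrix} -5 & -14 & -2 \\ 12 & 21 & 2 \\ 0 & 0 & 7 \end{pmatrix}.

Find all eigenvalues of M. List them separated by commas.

Set up det(lambda·I - M) = 0.
Cofactor expansion gives p(lambda) = lambda^3 - 23·lambda^2 + 175·lambda - 441.
Rational-root test: lambda = 7 gives p(7) = 0.
Factor out (lambda - 7): p(lambda) = (lambda - 7)·(lambda^2 - 16·lambda + 63).
The quadratic factors as (lambda - 7)·(lambda - 9).
Eigenvalues: 7, 7, 9.

7, 7, 9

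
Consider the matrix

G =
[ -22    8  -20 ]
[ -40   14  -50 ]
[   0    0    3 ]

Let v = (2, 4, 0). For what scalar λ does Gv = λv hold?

-6

Compute Gv: G·(2, 4, 0) = (-12, -24, 0).
Since Gv = λv, compare component 1: -12 = λ·2, so λ = -6.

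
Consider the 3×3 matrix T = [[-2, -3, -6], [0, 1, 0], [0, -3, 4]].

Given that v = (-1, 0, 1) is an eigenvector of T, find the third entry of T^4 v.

256

First find the eigenvalue: Tv = (-4, 0, 4) = 4·(-1, 0, 1), so λ = 4.
Then T^4 v = λ^4·v = 4^4·(-1, 0, 1) = 256·(-1, 0, 1) = (-256, 0, 256).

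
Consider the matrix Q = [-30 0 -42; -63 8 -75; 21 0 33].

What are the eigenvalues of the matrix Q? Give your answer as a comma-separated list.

Set up det(tI - Q) = 0.
Expanding the 3×3 determinant: p(t) = t^3 - 11t^2 - 84t + 864.
Rational-root test: t = -9 gives p(-9) = 0.
Factor out (t + 9): p(t) = (t + 9)·(t^2 - 20t + 96).
The quadratic factors as (t - 8)·(t - 12).
Eigenvalues: -9, 8, 12.

-9, 8, 12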